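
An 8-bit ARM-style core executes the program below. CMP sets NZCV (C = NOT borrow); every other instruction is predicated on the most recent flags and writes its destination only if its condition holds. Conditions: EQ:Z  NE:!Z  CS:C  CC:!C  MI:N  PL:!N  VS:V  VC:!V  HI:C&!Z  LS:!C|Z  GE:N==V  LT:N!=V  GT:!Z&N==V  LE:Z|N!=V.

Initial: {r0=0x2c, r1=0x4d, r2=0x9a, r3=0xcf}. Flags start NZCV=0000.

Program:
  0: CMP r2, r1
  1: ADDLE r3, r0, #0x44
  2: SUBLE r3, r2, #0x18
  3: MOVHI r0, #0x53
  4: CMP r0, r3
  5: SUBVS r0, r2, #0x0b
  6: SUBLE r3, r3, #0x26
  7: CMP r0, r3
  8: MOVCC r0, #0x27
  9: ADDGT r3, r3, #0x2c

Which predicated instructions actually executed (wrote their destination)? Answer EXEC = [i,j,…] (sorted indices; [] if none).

[0] flags=0011 → (cmp)
[1] flags=0011 LE?T → r3=0x70
[2] flags=0011 LE?T → r3=0x82
[3] flags=0011 HI?T → r0=0x53
[4] flags=1001 → (cmp)
[5] flags=1001 VS?T → r0=0x8f
[6] flags=1001 LE?F → skip
[7] flags=0010 → (cmp)
[8] flags=0010 CC?F → skip
[9] flags=0010 GT?T → r3=0xae

EXEC = [1,2,3,5,9]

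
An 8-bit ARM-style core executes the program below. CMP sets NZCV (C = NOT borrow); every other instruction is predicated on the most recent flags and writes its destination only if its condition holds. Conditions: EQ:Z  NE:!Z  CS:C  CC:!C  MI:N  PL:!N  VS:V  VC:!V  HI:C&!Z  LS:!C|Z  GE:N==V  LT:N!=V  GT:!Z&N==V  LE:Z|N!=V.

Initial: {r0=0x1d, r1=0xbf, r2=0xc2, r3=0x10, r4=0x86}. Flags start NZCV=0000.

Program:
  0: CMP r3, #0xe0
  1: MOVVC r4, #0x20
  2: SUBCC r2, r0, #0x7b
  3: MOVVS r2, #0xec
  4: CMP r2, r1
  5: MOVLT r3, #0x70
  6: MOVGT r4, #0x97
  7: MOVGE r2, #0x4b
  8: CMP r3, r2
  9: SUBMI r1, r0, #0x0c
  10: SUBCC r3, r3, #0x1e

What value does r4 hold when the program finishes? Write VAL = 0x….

0: ✓ CMP  NZCV=0000
1: ✓ MOVVC  r4←0x20
2: ✓ SUBCC  r2←0xa2
3: · MOVVS
4: ✓ CMP  NZCV=1000
5: ✓ MOVLT  r3←0x70
6: · MOVGT
7: · MOVGE
8: ✓ CMP  NZCV=1001
9: ✓ SUBMI  r1←0x11
10: ✓ SUBCC  r3←0x52

VAL = 0x20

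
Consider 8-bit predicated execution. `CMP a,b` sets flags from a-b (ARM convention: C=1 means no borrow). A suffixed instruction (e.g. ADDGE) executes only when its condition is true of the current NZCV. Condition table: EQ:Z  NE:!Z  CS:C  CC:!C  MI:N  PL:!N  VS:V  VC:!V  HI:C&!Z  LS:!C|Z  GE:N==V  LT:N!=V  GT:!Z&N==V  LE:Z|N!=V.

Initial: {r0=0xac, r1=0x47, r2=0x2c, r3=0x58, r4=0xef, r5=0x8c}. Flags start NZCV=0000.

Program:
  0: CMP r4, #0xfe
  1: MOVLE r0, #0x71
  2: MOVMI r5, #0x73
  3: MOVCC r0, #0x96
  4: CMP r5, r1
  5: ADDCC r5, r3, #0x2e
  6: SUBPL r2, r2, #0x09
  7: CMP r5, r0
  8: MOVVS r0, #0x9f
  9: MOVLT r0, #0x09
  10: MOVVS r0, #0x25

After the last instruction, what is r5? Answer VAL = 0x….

[0] flags=1000 → (cmp)
[1] flags=1000 LE?T → r0=0x71
[2] flags=1000 MI?T → r5=0x73
[3] flags=1000 CC?T → r0=0x96
[4] flags=0010 → (cmp)
[5] flags=0010 CC?F → skip
[6] flags=0010 PL?T → r2=0x23
[7] flags=1001 → (cmp)
[8] flags=1001 VS?T → r0=0x9f
[9] flags=1001 LT?F → skip
[10] flags=1001 VS?T → r0=0x25

VAL = 0x73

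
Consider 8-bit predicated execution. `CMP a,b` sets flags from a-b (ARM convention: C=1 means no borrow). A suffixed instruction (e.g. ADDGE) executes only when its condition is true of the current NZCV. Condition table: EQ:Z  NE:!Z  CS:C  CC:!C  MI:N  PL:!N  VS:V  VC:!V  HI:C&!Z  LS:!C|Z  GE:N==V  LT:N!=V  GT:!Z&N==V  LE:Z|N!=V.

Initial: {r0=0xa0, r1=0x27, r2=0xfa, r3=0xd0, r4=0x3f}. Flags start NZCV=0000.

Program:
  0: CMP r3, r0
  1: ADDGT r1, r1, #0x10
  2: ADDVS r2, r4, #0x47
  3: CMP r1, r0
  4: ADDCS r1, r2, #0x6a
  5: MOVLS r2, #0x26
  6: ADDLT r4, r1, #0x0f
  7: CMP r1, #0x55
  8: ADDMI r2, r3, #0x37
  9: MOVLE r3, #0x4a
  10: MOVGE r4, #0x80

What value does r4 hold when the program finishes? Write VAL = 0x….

0: ✓ CMP  NZCV=0010
1: ✓ ADDGT  r1←0x37
2: · ADDVS
3: ✓ CMP  NZCV=1001
4: · ADDCS
5: ✓ MOVLS  r2←0x26
6: · ADDLT
7: ✓ CMP  NZCV=1000
8: ✓ ADDMI  r2←0x07
9: ✓ MOVLE  r3←0x4a
10: · MOVGE

VAL = 0x3f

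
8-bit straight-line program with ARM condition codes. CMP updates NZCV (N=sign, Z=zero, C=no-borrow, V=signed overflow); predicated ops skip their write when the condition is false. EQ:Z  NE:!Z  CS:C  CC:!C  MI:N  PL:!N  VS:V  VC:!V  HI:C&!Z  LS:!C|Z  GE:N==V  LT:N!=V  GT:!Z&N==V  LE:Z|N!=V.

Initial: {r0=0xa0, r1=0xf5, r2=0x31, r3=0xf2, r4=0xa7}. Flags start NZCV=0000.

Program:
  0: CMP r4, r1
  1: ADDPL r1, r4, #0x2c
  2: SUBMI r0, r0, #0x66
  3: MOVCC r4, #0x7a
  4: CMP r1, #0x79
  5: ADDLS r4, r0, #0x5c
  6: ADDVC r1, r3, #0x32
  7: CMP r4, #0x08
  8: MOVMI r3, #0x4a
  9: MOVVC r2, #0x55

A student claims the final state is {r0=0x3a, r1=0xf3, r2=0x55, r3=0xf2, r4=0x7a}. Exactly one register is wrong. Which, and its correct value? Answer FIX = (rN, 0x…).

FIX = (r1, 0xf5)

[0] flags=1000 → (cmp)
[1] flags=1000 PL?F → skip
[2] flags=1000 MI?T → r0=0x3a
[3] flags=1000 CC?T → r4=0x7a
[4] flags=0011 → (cmp)
[5] flags=0011 LS?F → skip
[6] flags=0011 VC?F → skip
[7] flags=0010 → (cmp)
[8] flags=0010 MI?F → skip
[9] flags=0010 VC?T → r2=0x55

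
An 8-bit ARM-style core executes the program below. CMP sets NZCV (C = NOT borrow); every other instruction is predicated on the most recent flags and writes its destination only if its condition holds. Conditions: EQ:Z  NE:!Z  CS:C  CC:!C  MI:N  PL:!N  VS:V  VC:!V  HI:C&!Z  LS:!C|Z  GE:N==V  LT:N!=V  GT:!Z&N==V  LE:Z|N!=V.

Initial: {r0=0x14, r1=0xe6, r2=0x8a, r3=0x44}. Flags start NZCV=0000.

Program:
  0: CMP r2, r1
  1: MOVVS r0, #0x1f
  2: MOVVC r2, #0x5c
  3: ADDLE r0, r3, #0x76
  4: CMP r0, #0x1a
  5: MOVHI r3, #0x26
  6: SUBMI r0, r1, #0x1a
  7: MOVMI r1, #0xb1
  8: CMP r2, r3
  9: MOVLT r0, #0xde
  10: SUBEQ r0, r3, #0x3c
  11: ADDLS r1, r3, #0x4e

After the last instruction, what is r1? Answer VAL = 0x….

VAL = 0xb1

[0] flags=1000 → (cmp)
[1] flags=1000 VS?F → skip
[2] flags=1000 VC?T → r2=0x5c
[3] flags=1000 LE?T → r0=0xba
[4] flags=1010 → (cmp)
[5] flags=1010 HI?T → r3=0x26
[6] flags=1010 MI?T → r0=0xcc
[7] flags=1010 MI?T → r1=0xb1
[8] flags=0010 → (cmp)
[9] flags=0010 LT?F → skip
[10] flags=0010 EQ?F → skip
[11] flags=0010 LS?F → skip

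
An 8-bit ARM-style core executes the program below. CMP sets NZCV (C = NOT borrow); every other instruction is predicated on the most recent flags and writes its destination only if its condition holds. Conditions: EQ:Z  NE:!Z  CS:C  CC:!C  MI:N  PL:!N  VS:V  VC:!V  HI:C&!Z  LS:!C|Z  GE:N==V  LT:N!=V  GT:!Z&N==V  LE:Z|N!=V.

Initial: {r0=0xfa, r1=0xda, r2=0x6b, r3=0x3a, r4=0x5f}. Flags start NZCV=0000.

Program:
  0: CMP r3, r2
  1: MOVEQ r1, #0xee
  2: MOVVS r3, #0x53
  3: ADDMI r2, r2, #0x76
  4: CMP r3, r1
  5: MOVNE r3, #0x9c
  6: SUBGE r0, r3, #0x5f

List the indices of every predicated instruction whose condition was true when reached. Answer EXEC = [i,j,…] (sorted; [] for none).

EXEC = [3,5,6]

[0] flags=1000 → (cmp)
[1] flags=1000 EQ?F → skip
[2] flags=1000 VS?F → skip
[3] flags=1000 MI?T → r2=0xe1
[4] flags=0000 → (cmp)
[5] flags=0000 NE?T → r3=0x9c
[6] flags=0000 GE?T → r0=0x3d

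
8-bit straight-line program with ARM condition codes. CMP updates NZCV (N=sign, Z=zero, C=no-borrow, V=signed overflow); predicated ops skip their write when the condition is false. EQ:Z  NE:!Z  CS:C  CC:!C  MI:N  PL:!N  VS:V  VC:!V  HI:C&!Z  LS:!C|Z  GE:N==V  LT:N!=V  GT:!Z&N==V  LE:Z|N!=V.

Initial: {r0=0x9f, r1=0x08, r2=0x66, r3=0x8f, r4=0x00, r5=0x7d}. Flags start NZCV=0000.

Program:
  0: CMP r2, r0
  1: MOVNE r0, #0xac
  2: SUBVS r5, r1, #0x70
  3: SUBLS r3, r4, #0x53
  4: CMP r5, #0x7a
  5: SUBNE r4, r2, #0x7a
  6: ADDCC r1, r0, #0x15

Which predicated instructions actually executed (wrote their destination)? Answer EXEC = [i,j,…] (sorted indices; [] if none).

0: ✓ CMP  NZCV=1001
1: ✓ MOVNE  r0←0xac
2: ✓ SUBVS  r5←0x98
3: ✓ SUBLS  r3←0xad
4: ✓ CMP  NZCV=0011
5: ✓ SUBNE  r4←0xec
6: · ADDCC

EXEC = [1,2,3,5]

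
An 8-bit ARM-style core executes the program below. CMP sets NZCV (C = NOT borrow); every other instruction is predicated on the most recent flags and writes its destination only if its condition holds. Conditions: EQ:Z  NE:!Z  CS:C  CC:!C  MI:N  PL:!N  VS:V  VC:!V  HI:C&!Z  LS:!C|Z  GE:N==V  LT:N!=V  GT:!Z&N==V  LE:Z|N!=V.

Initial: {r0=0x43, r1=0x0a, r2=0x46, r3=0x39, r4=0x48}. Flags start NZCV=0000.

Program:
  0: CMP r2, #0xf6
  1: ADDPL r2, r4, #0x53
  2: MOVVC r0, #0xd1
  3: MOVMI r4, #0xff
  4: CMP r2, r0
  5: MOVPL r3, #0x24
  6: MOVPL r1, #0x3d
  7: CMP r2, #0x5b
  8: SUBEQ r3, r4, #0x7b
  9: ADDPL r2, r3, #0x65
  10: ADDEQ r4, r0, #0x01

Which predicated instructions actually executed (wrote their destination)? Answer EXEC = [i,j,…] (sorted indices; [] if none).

0: ✓ CMP  NZCV=0000
1: ✓ ADDPL  r2←0x9b
2: ✓ MOVVC  r0←0xd1
3: · MOVMI
4: ✓ CMP  NZCV=1000
5: · MOVPL
6: · MOVPL
7: ✓ CMP  NZCV=0011
8: · SUBEQ
9: ✓ ADDPL  r2←0x9e
10: · ADDEQ

EXEC = [1,2,9]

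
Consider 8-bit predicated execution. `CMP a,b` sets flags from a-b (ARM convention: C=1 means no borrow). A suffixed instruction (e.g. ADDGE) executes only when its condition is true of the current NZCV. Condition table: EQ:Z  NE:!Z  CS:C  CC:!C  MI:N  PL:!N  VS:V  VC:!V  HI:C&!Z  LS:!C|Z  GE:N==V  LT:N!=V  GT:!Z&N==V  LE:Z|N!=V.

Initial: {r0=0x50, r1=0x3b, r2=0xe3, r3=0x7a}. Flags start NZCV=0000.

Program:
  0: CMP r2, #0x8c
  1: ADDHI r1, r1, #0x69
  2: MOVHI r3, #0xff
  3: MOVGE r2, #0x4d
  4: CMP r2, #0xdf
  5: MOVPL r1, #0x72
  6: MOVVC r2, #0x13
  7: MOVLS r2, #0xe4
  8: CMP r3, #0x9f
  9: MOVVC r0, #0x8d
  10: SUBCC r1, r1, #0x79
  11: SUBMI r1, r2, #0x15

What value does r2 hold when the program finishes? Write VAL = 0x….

[0] flags=0010 → (cmp)
[1] flags=0010 HI?T → r1=0xa4
[2] flags=0010 HI?T → r3=0xff
[3] flags=0010 GE?T → r2=0x4d
[4] flags=0000 → (cmp)
[5] flags=0000 PL?T → r1=0x72
[6] flags=0000 VC?T → r2=0x13
[7] flags=0000 LS?T → r2=0xe4
[8] flags=0010 → (cmp)
[9] flags=0010 VC?T → r0=0x8d
[10] flags=0010 CC?F → skip
[11] flags=0010 MI?F → skip

VAL = 0xe4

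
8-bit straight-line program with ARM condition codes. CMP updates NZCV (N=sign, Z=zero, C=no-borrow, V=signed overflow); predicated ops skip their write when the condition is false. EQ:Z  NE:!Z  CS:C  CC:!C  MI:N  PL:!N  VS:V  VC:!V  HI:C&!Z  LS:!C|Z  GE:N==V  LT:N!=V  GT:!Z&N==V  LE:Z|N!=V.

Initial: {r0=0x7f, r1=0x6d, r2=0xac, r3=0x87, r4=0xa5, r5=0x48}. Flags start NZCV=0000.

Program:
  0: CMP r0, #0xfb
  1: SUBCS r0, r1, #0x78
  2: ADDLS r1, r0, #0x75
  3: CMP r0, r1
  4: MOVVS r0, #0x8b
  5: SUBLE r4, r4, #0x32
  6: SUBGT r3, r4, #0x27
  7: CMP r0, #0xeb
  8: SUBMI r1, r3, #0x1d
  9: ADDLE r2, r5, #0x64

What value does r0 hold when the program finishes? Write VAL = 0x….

VAL = 0x8b

0: ✓ CMP  NZCV=1001
1: · SUBCS
2: ✓ ADDLS  r1←0xf4
3: ✓ CMP  NZCV=1001
4: ✓ MOVVS  r0←0x8b
5: · SUBLE
6: ✓ SUBGT  r3←0x7e
7: ✓ CMP  NZCV=1000
8: ✓ SUBMI  r1←0x61
9: ✓ ADDLE  r2←0xac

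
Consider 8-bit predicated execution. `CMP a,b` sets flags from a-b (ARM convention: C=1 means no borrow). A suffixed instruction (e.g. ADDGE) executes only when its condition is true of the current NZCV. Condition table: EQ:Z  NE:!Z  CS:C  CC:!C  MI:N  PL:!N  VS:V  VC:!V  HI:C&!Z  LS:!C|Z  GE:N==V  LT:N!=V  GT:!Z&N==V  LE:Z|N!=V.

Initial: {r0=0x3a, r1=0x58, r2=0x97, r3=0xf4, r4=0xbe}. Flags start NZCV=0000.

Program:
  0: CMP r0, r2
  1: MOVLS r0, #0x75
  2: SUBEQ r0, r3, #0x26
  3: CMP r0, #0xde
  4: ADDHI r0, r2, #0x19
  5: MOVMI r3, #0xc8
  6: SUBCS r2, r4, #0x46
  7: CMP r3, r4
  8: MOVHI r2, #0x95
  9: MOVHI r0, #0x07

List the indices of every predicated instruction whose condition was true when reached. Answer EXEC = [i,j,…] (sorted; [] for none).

EXEC = [1,5,8,9]

[0] flags=1001 → (cmp)
[1] flags=1001 LS?T → r0=0x75
[2] flags=1001 EQ?F → skip
[3] flags=1001 → (cmp)
[4] flags=1001 HI?F → skip
[5] flags=1001 MI?T → r3=0xc8
[6] flags=1001 CS?F → skip
[7] flags=0010 → (cmp)
[8] flags=0010 HI?T → r2=0x95
[9] flags=0010 HI?T → r0=0x07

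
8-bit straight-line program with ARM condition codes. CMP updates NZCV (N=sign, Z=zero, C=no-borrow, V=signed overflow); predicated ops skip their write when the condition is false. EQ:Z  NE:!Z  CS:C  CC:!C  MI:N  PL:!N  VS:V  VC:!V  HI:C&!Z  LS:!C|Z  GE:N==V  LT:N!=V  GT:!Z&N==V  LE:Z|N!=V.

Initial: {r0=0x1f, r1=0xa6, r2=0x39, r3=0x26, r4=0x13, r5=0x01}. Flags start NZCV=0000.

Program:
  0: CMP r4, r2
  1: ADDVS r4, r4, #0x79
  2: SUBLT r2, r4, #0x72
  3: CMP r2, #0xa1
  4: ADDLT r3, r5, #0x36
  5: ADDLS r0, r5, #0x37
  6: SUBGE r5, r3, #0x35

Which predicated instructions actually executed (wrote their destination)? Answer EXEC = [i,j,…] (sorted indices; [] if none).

[0] flags=1000 → (cmp)
[1] flags=1000 VS?F → skip
[2] flags=1000 LT?T → r2=0xa1
[3] flags=0110 → (cmp)
[4] flags=0110 LT?F → skip
[5] flags=0110 LS?T → r0=0x38
[6] flags=0110 GE?T → r5=0xf1

EXEC = [2,5,6]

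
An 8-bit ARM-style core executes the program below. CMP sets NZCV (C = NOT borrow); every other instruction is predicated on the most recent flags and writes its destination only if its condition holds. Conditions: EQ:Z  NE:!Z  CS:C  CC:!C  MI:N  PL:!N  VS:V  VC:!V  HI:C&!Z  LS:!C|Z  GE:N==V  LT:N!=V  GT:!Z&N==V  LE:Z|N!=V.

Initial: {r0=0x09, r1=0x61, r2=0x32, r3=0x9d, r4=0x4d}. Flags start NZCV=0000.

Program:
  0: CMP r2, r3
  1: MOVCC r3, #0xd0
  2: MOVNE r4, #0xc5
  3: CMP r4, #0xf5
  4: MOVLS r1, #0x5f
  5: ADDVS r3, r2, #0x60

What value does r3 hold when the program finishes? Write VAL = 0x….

VAL = 0xd0

[0] flags=1001 → (cmp)
[1] flags=1001 CC?T → r3=0xd0
[2] flags=1001 NE?T → r4=0xc5
[3] flags=1000 → (cmp)
[4] flags=1000 LS?T → r1=0x5f
[5] flags=1000 VS?F → skip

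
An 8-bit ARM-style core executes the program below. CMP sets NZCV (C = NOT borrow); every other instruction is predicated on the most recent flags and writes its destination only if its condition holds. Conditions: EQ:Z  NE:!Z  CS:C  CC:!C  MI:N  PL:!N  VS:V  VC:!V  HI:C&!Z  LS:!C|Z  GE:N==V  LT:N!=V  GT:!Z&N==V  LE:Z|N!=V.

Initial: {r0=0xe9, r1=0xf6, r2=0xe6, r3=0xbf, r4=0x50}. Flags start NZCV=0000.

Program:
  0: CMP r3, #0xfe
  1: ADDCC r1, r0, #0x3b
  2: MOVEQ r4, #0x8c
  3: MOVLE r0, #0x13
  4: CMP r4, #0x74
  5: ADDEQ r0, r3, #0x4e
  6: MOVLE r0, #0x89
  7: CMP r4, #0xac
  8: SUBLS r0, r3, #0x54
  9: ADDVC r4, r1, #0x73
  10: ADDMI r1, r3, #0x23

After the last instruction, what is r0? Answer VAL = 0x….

VAL = 0x6b

[0] flags=1000 → (cmp)
[1] flags=1000 CC?T → r1=0x24
[2] flags=1000 EQ?F → skip
[3] flags=1000 LE?T → r0=0x13
[4] flags=1000 → (cmp)
[5] flags=1000 EQ?F → skip
[6] flags=1000 LE?T → r0=0x89
[7] flags=1001 → (cmp)
[8] flags=1001 LS?T → r0=0x6b
[9] flags=1001 VC?F → skip
[10] flags=1001 MI?T → r1=0xe2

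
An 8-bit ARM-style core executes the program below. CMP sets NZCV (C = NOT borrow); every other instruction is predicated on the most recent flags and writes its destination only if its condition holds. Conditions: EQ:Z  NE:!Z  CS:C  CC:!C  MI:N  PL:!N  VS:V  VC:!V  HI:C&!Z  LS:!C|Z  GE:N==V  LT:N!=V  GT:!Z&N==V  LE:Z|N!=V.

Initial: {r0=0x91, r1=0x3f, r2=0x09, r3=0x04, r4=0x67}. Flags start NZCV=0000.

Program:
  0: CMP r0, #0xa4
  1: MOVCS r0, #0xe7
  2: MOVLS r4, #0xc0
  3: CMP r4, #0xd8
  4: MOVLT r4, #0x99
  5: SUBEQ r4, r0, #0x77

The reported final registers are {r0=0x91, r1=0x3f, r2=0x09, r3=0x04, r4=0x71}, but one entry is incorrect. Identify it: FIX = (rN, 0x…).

0: ✓ CMP  NZCV=1000
1: · MOVCS
2: ✓ MOVLS  r4←0xc0
3: ✓ CMP  NZCV=1000
4: ✓ MOVLT  r4←0x99
5: · SUBEQ

FIX = (r4, 0x99)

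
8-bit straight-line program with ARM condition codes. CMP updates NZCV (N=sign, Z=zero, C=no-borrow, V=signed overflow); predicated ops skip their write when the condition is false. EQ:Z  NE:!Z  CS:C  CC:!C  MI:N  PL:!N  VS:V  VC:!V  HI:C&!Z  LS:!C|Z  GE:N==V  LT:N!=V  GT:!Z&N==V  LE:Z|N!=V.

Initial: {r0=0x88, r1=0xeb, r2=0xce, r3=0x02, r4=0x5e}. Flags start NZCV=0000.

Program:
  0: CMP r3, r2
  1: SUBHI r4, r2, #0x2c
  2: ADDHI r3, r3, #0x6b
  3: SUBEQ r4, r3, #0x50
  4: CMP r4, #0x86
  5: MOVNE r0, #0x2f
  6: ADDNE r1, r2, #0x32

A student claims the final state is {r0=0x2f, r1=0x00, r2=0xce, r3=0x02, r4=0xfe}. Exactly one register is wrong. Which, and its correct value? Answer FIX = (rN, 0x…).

FIX = (r4, 0x5e)

[0] flags=0000 → (cmp)
[1] flags=0000 HI?F → skip
[2] flags=0000 HI?F → skip
[3] flags=0000 EQ?F → skip
[4] flags=1001 → (cmp)
[5] flags=1001 NE?T → r0=0x2f
[6] flags=1001 NE?T → r1=0x00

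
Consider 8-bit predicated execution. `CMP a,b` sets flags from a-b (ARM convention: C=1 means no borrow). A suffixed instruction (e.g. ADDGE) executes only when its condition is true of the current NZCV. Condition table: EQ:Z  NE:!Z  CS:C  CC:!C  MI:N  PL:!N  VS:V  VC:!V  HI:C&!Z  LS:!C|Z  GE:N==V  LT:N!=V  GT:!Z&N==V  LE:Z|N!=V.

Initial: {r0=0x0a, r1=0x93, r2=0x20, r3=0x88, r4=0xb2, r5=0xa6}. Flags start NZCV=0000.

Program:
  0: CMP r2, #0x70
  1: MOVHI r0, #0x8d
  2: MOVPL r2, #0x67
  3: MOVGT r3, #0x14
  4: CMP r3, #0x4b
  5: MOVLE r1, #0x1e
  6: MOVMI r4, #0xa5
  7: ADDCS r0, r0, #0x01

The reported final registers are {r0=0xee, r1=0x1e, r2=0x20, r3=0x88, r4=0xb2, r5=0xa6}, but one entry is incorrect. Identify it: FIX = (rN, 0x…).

0: ✓ CMP  NZCV=1000
1: · MOVHI
2: · MOVPL
3: · MOVGT
4: ✓ CMP  NZCV=0011
5: ✓ MOVLE  r1←0x1e
6: · MOVMI
7: ✓ ADDCS  r0←0x0b

FIX = (r0, 0x0b)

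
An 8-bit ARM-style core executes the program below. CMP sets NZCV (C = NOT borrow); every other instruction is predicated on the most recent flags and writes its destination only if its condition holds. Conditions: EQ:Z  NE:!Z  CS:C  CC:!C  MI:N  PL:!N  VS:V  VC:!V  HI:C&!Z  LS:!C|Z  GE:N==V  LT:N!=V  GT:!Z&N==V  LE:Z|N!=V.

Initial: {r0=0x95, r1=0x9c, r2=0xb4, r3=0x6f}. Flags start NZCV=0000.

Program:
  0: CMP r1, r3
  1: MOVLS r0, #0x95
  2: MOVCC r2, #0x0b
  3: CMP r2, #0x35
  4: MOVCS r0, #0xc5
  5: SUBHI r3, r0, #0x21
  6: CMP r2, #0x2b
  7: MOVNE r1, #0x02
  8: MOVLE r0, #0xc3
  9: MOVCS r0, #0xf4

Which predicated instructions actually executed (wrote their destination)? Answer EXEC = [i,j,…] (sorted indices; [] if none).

[0] flags=0011 → (cmp)
[1] flags=0011 LS?F → skip
[2] flags=0011 CC?F → skip
[3] flags=0011 → (cmp)
[4] flags=0011 CS?T → r0=0xc5
[5] flags=0011 HI?T → r3=0xa4
[6] flags=1010 → (cmp)
[7] flags=1010 NE?T → r1=0x02
[8] flags=1010 LE?T → r0=0xc3
[9] flags=1010 CS?T → r0=0xf4

EXEC = [4,5,7,8,9]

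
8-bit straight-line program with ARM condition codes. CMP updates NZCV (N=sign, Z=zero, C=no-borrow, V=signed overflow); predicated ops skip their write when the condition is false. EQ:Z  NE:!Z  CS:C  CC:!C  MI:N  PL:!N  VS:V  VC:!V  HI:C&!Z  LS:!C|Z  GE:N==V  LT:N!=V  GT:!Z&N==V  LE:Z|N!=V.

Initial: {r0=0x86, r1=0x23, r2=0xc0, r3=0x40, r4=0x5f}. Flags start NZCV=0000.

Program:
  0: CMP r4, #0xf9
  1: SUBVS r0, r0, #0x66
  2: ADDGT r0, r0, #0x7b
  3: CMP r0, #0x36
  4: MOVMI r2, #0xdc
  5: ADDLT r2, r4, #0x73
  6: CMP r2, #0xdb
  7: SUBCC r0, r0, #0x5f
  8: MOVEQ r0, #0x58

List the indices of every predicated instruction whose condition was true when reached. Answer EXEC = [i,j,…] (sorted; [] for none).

EXEC = [2,4,5,7]

[0] flags=0000 → (cmp)
[1] flags=0000 VS?F → skip
[2] flags=0000 GT?T → r0=0x01
[3] flags=1000 → (cmp)
[4] flags=1000 MI?T → r2=0xdc
[5] flags=1000 LT?T → r2=0xd2
[6] flags=1000 → (cmp)
[7] flags=1000 CC?T → r0=0xa2
[8] flags=1000 EQ?F → skip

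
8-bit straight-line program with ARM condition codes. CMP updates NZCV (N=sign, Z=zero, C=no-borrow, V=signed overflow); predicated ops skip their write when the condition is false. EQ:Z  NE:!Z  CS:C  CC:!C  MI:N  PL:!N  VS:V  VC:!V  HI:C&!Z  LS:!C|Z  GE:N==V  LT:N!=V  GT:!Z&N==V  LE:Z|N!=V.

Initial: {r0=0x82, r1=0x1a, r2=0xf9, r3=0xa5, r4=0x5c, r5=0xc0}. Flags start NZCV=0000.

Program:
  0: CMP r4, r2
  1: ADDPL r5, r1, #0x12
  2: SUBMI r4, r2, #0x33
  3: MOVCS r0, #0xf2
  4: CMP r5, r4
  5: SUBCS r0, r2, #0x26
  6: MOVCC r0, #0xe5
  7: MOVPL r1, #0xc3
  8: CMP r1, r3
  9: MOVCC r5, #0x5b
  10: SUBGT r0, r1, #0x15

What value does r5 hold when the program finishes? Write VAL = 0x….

VAL = 0x5b

[0] flags=0000 → (cmp)
[1] flags=0000 PL?T → r5=0x2c
[2] flags=0000 MI?F → skip
[3] flags=0000 CS?F → skip
[4] flags=1000 → (cmp)
[5] flags=1000 CS?F → skip
[6] flags=1000 CC?T → r0=0xe5
[7] flags=1000 PL?F → skip
[8] flags=0000 → (cmp)
[9] flags=0000 CC?T → r5=0x5b
[10] flags=0000 GT?T → r0=0x05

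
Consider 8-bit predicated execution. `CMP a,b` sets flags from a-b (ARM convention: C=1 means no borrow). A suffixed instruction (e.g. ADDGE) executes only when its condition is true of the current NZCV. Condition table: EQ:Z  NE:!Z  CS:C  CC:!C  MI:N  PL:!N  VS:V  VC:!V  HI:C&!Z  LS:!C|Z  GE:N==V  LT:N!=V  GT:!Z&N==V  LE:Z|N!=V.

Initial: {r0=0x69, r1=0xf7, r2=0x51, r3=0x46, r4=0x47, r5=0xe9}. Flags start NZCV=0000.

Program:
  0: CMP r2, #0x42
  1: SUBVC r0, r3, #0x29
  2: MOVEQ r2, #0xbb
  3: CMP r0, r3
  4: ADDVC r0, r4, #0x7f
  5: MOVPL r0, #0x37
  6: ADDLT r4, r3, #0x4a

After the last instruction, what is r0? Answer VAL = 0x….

VAL = 0xc6

[0] flags=0010 → (cmp)
[1] flags=0010 VC?T → r0=0x1d
[2] flags=0010 EQ?F → skip
[3] flags=1000 → (cmp)
[4] flags=1000 VC?T → r0=0xc6
[5] flags=1000 PL?F → skip
[6] flags=1000 LT?T → r4=0x90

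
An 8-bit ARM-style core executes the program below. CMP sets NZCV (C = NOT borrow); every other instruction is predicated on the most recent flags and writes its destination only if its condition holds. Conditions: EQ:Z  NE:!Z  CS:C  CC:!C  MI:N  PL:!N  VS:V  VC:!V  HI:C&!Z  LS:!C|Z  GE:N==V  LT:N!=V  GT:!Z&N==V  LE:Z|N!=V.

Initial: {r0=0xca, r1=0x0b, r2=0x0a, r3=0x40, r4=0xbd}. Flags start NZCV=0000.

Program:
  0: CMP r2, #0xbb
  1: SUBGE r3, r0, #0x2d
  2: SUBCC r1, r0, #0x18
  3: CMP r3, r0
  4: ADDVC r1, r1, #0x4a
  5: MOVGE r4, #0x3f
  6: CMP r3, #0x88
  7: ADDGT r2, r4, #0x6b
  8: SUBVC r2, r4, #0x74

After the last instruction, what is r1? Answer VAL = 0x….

[0] flags=0000 → (cmp)
[1] flags=0000 GE?T → r3=0x9d
[2] flags=0000 CC?T → r1=0xb2
[3] flags=1000 → (cmp)
[4] flags=1000 VC?T → r1=0xfc
[5] flags=1000 GE?F → skip
[6] flags=0010 → (cmp)
[7] flags=0010 GT?T → r2=0x28
[8] flags=0010 VC?T → r2=0x49

VAL = 0xfc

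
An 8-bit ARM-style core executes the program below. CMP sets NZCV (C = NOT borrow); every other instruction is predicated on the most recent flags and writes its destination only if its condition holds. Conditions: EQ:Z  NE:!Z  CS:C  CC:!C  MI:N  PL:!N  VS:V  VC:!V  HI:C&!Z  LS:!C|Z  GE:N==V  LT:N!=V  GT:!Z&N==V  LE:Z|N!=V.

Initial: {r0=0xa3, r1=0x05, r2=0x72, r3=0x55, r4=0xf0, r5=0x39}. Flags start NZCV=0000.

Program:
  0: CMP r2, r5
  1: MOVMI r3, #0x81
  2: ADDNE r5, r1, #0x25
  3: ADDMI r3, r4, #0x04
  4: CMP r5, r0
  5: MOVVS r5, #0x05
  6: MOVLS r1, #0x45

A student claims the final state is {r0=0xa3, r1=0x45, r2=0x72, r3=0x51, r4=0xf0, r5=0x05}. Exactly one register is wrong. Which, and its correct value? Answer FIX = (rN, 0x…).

FIX = (r3, 0x55)

0: ✓ CMP  NZCV=0010
1: · MOVMI
2: ✓ ADDNE  r5←0x2a
3: · ADDMI
4: ✓ CMP  NZCV=1001
5: ✓ MOVVS  r5←0x05
6: ✓ MOVLS  r1←0x45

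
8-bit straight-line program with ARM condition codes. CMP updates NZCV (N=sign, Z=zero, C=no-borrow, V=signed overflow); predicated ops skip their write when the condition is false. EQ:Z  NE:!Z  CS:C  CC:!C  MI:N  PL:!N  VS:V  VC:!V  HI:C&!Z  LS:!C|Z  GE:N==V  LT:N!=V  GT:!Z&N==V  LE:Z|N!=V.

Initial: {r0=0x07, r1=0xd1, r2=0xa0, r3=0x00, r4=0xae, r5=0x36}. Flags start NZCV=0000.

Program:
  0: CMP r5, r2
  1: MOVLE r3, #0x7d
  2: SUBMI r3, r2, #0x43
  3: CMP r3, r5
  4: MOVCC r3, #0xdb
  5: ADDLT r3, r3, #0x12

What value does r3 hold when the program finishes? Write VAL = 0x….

VAL = 0x5d

[0] flags=1001 → (cmp)
[1] flags=1001 LE?F → skip
[2] flags=1001 MI?T → r3=0x5d
[3] flags=0010 → (cmp)
[4] flags=0010 CC?F → skip
[5] flags=0010 LT?F → skip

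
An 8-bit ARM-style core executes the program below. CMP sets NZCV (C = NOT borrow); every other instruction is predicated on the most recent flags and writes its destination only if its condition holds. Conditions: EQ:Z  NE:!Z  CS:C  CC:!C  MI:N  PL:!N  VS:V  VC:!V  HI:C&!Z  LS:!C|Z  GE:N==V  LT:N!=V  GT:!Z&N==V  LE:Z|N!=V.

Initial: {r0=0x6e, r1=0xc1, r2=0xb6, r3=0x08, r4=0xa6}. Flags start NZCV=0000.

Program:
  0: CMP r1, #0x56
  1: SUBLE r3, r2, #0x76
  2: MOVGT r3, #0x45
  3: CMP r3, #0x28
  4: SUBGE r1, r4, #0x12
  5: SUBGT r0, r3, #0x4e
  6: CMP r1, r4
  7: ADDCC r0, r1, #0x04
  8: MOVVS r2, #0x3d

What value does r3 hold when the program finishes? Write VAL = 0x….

VAL = 0x40

[0] flags=0011 → (cmp)
[1] flags=0011 LE?T → r3=0x40
[2] flags=0011 GT?F → skip
[3] flags=0010 → (cmp)
[4] flags=0010 GE?T → r1=0x94
[5] flags=0010 GT?T → r0=0xf2
[6] flags=1000 → (cmp)
[7] flags=1000 CC?T → r0=0x98
[8] flags=1000 VS?F → skip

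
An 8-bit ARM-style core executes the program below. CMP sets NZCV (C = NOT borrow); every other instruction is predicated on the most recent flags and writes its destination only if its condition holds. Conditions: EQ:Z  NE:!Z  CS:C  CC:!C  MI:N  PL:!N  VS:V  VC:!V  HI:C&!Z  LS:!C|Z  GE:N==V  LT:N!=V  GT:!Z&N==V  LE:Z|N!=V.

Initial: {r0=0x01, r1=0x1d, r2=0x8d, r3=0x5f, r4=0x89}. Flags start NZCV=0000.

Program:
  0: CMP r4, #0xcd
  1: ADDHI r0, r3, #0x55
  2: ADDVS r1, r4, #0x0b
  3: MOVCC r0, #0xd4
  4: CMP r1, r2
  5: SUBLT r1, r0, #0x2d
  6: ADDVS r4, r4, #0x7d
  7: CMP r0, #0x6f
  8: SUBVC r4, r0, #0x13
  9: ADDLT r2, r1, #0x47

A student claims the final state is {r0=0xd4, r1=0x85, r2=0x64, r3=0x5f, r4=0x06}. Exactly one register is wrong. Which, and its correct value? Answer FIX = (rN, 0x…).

FIX = (r1, 0x1d)

0: ✓ CMP  NZCV=1000
1: · ADDHI
2: · ADDVS
3: ✓ MOVCC  r0←0xd4
4: ✓ CMP  NZCV=1001
5: · SUBLT
6: ✓ ADDVS  r4←0x06
7: ✓ CMP  NZCV=0011
8: · SUBVC
9: ✓ ADDLT  r2←0x64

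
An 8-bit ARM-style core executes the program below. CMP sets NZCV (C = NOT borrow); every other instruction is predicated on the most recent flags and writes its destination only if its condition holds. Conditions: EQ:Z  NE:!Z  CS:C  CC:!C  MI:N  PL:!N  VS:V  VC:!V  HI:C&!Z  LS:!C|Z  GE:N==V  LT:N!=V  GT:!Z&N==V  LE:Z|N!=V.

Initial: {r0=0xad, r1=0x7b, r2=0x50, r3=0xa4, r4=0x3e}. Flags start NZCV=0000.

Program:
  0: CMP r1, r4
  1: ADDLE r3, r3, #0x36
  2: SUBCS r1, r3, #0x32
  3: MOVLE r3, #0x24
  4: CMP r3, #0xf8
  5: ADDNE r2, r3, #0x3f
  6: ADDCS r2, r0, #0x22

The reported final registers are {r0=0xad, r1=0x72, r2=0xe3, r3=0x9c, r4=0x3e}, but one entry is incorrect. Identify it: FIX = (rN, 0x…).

[0] flags=0010 → (cmp)
[1] flags=0010 LE?F → skip
[2] flags=0010 CS?T → r1=0x72
[3] flags=0010 LE?F → skip
[4] flags=1000 → (cmp)
[5] flags=1000 NE?T → r2=0xe3
[6] flags=1000 CS?F → skip

FIX = (r3, 0xa4)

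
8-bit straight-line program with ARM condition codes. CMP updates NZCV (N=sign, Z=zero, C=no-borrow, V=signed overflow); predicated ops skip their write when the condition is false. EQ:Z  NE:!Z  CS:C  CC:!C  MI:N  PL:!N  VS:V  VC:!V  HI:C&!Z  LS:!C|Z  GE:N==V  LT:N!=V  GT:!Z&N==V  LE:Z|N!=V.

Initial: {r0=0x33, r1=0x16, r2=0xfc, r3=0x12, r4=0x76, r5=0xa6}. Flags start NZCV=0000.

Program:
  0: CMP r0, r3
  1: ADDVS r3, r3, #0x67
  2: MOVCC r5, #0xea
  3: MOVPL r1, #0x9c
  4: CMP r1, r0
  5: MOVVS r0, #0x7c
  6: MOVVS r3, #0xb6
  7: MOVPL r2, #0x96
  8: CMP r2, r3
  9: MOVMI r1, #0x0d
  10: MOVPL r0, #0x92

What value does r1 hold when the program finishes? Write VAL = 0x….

VAL = 0x0d

0: ✓ CMP  NZCV=0010
1: · ADDVS
2: · MOVCC
3: ✓ MOVPL  r1←0x9c
4: ✓ CMP  NZCV=0011
5: ✓ MOVVS  r0←0x7c
6: ✓ MOVVS  r3←0xb6
7: ✓ MOVPL  r2←0x96
8: ✓ CMP  NZCV=1000
9: ✓ MOVMI  r1←0x0d
10: · MOVPL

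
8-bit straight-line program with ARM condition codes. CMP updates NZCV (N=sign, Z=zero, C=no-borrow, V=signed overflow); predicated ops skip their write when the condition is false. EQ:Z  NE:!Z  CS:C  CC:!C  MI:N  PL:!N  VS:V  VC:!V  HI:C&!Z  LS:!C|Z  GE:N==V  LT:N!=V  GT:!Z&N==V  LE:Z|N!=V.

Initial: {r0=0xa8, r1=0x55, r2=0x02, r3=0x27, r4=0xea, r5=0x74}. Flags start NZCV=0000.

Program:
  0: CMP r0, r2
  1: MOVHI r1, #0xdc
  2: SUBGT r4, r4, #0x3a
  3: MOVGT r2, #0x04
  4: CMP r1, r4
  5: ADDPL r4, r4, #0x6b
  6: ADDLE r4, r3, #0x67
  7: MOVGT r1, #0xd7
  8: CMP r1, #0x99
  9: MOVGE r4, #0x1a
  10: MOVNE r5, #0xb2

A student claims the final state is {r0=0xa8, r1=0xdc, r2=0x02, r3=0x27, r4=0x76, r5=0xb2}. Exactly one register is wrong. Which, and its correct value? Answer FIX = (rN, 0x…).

0: ✓ CMP  NZCV=1010
1: ✓ MOVHI  r1←0xdc
2: · SUBGT
3: · MOVGT
4: ✓ CMP  NZCV=1000
5: · ADDPL
6: ✓ ADDLE  r4←0x8e
7: · MOVGT
8: ✓ CMP  NZCV=0010
9: ✓ MOVGE  r4←0x1a
10: ✓ MOVNE  r5←0xb2

FIX = (r4, 0x1a)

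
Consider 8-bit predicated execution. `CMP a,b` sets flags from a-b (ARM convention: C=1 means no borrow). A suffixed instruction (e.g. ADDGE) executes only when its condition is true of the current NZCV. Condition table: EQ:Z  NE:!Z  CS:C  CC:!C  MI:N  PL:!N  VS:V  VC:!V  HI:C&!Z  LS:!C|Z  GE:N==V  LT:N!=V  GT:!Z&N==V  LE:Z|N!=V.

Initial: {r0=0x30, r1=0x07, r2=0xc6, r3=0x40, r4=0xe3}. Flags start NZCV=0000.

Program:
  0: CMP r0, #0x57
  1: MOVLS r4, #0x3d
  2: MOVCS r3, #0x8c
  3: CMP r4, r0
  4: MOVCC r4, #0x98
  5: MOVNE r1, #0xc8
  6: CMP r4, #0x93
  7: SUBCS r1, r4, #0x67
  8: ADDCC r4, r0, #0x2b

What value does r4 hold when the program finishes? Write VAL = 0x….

VAL = 0x5b

[0] flags=1000 → (cmp)
[1] flags=1000 LS?T → r4=0x3d
[2] flags=1000 CS?F → skip
[3] flags=0010 → (cmp)
[4] flags=0010 CC?F → skip
[5] flags=0010 NE?T → r1=0xc8
[6] flags=1001 → (cmp)
[7] flags=1001 CS?F → skip
[8] flags=1001 CC?T → r4=0x5b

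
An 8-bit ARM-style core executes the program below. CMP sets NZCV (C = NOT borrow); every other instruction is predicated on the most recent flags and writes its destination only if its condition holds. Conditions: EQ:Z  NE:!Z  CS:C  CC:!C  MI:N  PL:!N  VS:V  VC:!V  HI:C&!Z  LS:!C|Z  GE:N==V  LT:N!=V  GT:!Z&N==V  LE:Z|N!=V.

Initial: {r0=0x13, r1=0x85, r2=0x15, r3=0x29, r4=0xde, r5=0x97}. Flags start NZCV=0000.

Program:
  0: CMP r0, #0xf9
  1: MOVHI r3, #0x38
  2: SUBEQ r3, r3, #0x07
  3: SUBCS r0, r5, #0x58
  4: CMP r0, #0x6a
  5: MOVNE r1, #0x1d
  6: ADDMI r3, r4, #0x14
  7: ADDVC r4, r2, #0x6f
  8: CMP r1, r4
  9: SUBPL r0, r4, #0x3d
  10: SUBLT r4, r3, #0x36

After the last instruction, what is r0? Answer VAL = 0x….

[0] flags=0000 → (cmp)
[1] flags=0000 HI?F → skip
[2] flags=0000 EQ?F → skip
[3] flags=0000 CS?F → skip
[4] flags=1000 → (cmp)
[5] flags=1000 NE?T → r1=0x1d
[6] flags=1000 MI?T → r3=0xf2
[7] flags=1000 VC?T → r4=0x84
[8] flags=1001 → (cmp)
[9] flags=1001 PL?F → skip
[10] flags=1001 LT?F → skip

VAL = 0x13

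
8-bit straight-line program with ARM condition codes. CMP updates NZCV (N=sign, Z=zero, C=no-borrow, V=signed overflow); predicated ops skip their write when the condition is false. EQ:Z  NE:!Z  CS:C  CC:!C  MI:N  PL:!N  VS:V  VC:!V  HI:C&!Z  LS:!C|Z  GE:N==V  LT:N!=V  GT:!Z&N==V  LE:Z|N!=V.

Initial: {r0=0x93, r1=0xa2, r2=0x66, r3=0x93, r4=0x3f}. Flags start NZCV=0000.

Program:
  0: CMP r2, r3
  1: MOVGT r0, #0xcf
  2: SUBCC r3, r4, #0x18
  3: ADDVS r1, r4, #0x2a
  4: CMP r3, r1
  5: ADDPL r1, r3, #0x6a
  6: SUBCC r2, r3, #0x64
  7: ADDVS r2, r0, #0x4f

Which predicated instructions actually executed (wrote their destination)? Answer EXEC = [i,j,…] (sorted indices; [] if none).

EXEC = [1,2,3,6]

[0] flags=1001 → (cmp)
[1] flags=1001 GT?T → r0=0xcf
[2] flags=1001 CC?T → r3=0x27
[3] flags=1001 VS?T → r1=0x69
[4] flags=1000 → (cmp)
[5] flags=1000 PL?F → skip
[6] flags=1000 CC?T → r2=0xc3
[7] flags=1000 VS?F → skip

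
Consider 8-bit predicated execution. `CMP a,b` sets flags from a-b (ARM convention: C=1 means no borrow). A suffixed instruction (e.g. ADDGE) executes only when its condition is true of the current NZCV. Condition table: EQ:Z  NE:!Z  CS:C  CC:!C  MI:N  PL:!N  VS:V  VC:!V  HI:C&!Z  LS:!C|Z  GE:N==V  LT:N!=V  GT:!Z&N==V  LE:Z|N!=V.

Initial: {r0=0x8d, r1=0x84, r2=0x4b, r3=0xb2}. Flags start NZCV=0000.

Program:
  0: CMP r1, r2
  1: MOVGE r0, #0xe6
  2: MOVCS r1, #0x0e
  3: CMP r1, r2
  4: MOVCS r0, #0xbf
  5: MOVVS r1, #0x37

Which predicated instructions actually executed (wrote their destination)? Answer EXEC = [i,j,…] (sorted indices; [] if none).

[0] flags=0011 → (cmp)
[1] flags=0011 GE?F → skip
[2] flags=0011 CS?T → r1=0x0e
[3] flags=1000 → (cmp)
[4] flags=1000 CS?F → skip
[5] flags=1000 VS?F → skip

EXEC = [2]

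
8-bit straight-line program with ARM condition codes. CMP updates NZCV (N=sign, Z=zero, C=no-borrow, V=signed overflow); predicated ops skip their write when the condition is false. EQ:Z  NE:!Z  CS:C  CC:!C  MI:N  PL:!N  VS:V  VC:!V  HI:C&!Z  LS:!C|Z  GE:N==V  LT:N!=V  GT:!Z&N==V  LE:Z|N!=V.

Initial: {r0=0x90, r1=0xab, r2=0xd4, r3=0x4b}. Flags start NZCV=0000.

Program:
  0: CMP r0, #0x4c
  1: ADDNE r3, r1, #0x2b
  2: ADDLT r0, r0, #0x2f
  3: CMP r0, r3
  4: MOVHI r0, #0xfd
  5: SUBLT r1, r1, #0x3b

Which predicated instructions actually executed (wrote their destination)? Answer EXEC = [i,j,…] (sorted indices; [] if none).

EXEC = [1,2,5]

[0] flags=0011 → (cmp)
[1] flags=0011 NE?T → r3=0xd6
[2] flags=0011 LT?T → r0=0xbf
[3] flags=1000 → (cmp)
[4] flags=1000 HI?F → skip
[5] flags=1000 LT?T → r1=0x70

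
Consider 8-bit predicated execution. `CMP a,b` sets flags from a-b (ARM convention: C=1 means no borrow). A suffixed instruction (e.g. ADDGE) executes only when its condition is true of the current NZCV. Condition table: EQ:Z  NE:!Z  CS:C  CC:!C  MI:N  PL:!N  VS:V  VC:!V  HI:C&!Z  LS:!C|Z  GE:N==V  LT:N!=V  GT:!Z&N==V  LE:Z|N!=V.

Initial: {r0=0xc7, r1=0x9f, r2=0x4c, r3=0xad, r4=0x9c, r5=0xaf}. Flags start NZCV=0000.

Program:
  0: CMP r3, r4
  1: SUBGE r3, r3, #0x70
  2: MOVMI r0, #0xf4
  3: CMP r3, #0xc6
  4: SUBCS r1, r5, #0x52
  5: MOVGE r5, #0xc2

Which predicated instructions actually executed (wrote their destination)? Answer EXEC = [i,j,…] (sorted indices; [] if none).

[0] flags=0010 → (cmp)
[1] flags=0010 GE?T → r3=0x3d
[2] flags=0010 MI?F → skip
[3] flags=0000 → (cmp)
[4] flags=0000 CS?F → skip
[5] flags=0000 GE?T → r5=0xc2

EXEC = [1,5]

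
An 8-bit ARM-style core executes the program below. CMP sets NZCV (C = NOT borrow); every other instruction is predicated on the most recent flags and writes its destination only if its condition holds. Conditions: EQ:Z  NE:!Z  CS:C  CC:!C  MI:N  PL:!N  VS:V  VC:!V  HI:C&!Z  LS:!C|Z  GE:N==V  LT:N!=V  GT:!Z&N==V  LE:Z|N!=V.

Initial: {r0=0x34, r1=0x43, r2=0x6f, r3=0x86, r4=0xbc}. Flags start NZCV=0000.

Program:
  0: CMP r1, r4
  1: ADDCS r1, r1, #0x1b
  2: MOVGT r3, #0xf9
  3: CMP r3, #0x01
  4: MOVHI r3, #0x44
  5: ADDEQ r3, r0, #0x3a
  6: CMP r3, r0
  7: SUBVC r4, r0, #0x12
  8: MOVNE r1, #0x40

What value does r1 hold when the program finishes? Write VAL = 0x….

0: ✓ CMP  NZCV=1001
1: · ADDCS
2: ✓ MOVGT  r3←0xf9
3: ✓ CMP  NZCV=1010
4: ✓ MOVHI  r3←0x44
5: · ADDEQ
6: ✓ CMP  NZCV=0010
7: ✓ SUBVC  r4←0x22
8: ✓ MOVNE  r1←0x40

VAL = 0x40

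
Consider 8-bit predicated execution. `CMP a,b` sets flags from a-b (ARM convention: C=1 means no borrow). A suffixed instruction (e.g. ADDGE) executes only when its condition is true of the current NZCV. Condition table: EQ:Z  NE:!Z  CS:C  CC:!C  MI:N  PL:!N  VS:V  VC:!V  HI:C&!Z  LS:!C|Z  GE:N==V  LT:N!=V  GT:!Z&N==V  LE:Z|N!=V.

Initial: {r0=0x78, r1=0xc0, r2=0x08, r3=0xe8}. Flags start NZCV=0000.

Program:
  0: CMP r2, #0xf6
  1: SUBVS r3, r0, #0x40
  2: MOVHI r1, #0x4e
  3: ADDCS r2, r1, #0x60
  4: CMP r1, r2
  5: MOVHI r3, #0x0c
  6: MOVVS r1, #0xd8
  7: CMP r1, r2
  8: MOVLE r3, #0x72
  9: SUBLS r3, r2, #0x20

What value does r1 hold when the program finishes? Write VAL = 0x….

0: ✓ CMP  NZCV=0000
1: · SUBVS
2: · MOVHI
3: · ADDCS
4: ✓ CMP  NZCV=1010
5: ✓ MOVHI  r3←0x0c
6: · MOVVS
7: ✓ CMP  NZCV=1010
8: ✓ MOVLE  r3←0x72
9: · SUBLS

VAL = 0xc0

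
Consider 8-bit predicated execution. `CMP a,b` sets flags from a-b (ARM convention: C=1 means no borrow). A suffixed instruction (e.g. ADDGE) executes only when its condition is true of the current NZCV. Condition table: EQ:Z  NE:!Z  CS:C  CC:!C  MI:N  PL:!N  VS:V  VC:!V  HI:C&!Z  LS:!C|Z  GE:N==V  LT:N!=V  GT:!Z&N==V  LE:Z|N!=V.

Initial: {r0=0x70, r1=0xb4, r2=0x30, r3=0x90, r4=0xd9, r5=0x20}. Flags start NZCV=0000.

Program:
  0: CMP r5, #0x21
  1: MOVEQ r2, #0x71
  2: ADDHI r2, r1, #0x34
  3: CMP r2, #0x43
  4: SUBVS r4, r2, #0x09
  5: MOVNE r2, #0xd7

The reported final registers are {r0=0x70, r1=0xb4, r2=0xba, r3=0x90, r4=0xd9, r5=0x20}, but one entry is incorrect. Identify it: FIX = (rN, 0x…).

[0] flags=1000 → (cmp)
[1] flags=1000 EQ?F → skip
[2] flags=1000 HI?F → skip
[3] flags=1000 → (cmp)
[4] flags=1000 VS?F → skip
[5] flags=1000 NE?T → r2=0xd7

FIX = (r2, 0xd7)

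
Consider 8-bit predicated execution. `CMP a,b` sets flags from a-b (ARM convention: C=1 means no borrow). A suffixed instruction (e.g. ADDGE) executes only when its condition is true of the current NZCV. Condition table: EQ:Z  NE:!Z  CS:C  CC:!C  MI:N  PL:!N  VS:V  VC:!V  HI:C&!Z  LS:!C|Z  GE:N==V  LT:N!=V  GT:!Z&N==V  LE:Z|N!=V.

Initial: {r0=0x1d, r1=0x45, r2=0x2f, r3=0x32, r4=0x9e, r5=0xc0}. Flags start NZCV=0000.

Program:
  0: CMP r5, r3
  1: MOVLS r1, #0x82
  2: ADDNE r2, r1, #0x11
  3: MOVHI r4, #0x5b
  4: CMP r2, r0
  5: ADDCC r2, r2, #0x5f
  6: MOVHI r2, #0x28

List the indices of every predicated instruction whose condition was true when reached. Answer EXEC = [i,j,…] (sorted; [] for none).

[0] flags=1010 → (cmp)
[1] flags=1010 LS?F → skip
[2] flags=1010 NE?T → r2=0x56
[3] flags=1010 HI?T → r4=0x5b
[4] flags=0010 → (cmp)
[5] flags=0010 CC?F → skip
[6] flags=0010 HI?T → r2=0x28

EXEC = [2,3,6]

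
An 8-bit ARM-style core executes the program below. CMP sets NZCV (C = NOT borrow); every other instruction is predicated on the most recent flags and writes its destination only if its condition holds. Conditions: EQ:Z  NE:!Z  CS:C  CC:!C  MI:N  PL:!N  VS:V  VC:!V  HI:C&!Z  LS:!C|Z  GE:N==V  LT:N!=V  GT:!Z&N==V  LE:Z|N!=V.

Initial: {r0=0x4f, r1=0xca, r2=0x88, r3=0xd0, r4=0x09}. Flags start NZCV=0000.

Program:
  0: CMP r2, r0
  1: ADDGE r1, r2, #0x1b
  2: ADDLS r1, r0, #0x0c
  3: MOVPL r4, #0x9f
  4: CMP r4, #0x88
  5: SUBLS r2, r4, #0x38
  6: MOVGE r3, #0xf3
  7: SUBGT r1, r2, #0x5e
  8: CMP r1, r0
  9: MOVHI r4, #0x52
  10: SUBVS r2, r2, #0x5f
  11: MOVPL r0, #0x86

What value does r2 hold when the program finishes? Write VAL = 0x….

[0] flags=0011 → (cmp)
[1] flags=0011 GE?F → skip
[2] flags=0011 LS?F → skip
[3] flags=0011 PL?T → r4=0x9f
[4] flags=0010 → (cmp)
[5] flags=0010 LS?F → skip
[6] flags=0010 GE?T → r3=0xf3
[7] flags=0010 GT?T → r1=0x2a
[8] flags=1000 → (cmp)
[9] flags=1000 HI?F → skip
[10] flags=1000 VS?F → skip
[11] flags=1000 PL?F → skip

VAL = 0x88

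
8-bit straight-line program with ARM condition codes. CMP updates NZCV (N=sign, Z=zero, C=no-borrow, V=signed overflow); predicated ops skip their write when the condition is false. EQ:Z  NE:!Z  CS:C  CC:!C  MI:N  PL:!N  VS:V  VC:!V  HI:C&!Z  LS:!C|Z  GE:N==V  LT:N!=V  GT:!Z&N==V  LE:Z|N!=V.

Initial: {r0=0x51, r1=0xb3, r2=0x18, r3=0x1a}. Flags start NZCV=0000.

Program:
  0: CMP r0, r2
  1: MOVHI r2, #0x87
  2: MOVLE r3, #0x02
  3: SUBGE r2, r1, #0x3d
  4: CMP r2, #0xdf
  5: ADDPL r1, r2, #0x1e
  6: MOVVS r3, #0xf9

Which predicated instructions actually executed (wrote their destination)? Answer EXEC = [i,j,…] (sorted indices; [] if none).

EXEC = [1,3,6]

[0] flags=0010 → (cmp)
[1] flags=0010 HI?T → r2=0x87
[2] flags=0010 LE?F → skip
[3] flags=0010 GE?T → r2=0x76
[4] flags=1001 → (cmp)
[5] flags=1001 PL?F → skip
[6] flags=1001 VS?T → r3=0xf9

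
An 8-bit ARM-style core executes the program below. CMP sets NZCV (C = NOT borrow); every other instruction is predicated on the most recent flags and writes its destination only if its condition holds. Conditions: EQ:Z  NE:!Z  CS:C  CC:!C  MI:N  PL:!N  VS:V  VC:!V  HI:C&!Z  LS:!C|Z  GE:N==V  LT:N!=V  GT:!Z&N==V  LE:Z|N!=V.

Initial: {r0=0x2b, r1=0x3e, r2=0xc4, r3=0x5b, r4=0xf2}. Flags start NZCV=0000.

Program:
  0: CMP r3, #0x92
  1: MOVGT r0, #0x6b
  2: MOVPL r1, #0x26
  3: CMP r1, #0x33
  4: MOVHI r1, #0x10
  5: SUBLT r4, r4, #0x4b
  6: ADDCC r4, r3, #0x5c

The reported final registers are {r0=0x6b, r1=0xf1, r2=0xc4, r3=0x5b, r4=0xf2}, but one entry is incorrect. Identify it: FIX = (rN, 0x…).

[0] flags=1001 → (cmp)
[1] flags=1001 GT?T → r0=0x6b
[2] flags=1001 PL?F → skip
[3] flags=0010 → (cmp)
[4] flags=0010 HI?T → r1=0x10
[5] flags=0010 LT?F → skip
[6] flags=0010 CC?F → skip

FIX = (r1, 0x10)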